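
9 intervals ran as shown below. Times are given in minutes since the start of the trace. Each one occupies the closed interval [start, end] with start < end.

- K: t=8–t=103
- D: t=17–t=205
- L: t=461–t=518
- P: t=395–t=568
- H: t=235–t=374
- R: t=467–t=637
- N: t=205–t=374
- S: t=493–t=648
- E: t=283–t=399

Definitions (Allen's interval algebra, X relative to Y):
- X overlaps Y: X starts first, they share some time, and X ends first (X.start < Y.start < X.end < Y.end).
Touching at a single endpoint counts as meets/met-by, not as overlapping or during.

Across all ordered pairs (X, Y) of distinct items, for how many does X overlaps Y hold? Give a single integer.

9

Checking all 72 ordered pairs for relation 'overlaps'; matching pairs in alphabetical order:
(E, P): E overlaps P ✓
(H, E): H overlaps E ✓
(K, D): K overlaps D ✓
(L, R): L overlaps R ✓
(L, S): L overlaps S ✓
(N, E): N overlaps E ✓
(P, R): P overlaps R ✓
(P, S): P overlaps S ✓
(R, S): R overlaps S ✓
Count: 9.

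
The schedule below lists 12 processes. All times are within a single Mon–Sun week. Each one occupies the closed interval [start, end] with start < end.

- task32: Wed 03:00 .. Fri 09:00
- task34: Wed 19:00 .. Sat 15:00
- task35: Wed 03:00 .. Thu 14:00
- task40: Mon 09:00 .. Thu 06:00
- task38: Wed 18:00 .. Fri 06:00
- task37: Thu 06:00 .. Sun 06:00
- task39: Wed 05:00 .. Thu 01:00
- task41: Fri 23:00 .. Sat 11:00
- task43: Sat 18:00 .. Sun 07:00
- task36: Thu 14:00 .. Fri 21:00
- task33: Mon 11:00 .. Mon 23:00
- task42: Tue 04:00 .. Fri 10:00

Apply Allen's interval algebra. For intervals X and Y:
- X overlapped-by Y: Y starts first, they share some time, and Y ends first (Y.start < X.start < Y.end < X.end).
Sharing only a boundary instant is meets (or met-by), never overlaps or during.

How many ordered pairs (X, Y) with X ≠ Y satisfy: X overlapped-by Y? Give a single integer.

21

Checking all 132 ordered pairs for relation 'overlapped-by'; matching pairs in alphabetical order:
(task32, task40): task32 overlapped-by task40 ✓
(task34, task32): task34 overlapped-by task32 ✓
(task34, task35): task34 overlapped-by task35 ✓
(task34, task38): task34 overlapped-by task38 ✓
(task34, task39): task34 overlapped-by task39 ✓
(task34, task40): task34 overlapped-by task40 ✓
(task34, task42): task34 overlapped-by task42 ✓
(task35, task40): task35 overlapped-by task40 ✓
(task36, task32): task36 overlapped-by task32 ✓
(task36, task38): task36 overlapped-by task38 ✓
(task36, task42): task36 overlapped-by task42 ✓
(task37, task32): task37 overlapped-by task32 ✓
(task37, task34): task37 overlapped-by task34 ✓
(task37, task35): task37 overlapped-by task35 ✓
(task37, task38): task37 overlapped-by task38 ✓
(task37, task42): task37 overlapped-by task42 ✓
(task38, task35): task38 overlapped-by task35 ✓
(task38, task39): task38 overlapped-by task39 ✓
(task38, task40): task38 overlapped-by task40 ✓
(task42, task40): task42 overlapped-by task40 ✓
(task43, task37): task43 overlapped-by task37 ✓
Count: 21.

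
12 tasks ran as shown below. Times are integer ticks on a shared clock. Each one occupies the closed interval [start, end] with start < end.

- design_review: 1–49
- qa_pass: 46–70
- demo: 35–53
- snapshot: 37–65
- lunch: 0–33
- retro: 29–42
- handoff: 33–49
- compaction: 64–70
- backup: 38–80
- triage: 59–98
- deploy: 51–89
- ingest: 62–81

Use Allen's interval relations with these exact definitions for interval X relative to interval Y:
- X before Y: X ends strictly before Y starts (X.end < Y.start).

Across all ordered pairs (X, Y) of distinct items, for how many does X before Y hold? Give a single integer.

24

Checking all 132 ordered pairs for relation 'before'; matching pairs in alphabetical order:
(demo, compaction): demo before compaction ✓
(demo, ingest): demo before ingest ✓
(demo, triage): demo before triage ✓
(design_review, compaction): design_review before compaction ✓
(design_review, deploy): design_review before deploy ✓
(design_review, ingest): design_review before ingest ✓
(design_review, triage): design_review before triage ✓
(handoff, compaction): handoff before compaction ✓
(handoff, deploy): handoff before deploy ✓
(handoff, ingest): handoff before ingest ✓
(handoff, triage): handoff before triage ✓
(lunch, backup): lunch before backup ✓
(lunch, compaction): lunch before compaction ✓
(lunch, demo): lunch before demo ✓
(lunch, deploy): lunch before deploy ✓
(lunch, ingest): lunch before ingest ✓
(lunch, qa_pass): lunch before qa_pass ✓
(lunch, snapshot): lunch before snapshot ✓
(lunch, triage): lunch before triage ✓
(retro, compaction): retro before compaction ✓
(retro, deploy): retro before deploy ✓
(retro, ingest): retro before ingest ✓
(retro, qa_pass): retro before qa_pass ✓
(retro, triage): retro before triage ✓
Count: 24.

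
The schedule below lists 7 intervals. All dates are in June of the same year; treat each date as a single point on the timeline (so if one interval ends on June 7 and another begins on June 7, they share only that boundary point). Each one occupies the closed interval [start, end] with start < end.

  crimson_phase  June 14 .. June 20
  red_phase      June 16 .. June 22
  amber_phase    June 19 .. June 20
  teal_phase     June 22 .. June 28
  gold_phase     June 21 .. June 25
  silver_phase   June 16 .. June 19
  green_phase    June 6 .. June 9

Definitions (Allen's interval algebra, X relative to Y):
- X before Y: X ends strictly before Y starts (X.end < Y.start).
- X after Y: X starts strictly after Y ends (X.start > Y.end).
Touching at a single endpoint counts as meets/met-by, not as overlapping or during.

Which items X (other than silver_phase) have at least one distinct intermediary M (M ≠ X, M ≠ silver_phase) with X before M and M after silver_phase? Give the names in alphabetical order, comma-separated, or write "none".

Target silver_phase = [June 16, June 19].
Intermediaries M with M after silver_phase: gold_phase, teal_phase.
Via gold_phase — items with X before gold_phase: amber_phase, crimson_phase, green_phase.
Via teal_phase — items with X before teal_phase: amber_phase, crimson_phase, green_phase.
Union: amber_phase, crimson_phase, green_phase.

amber_phase, crimson_phase, green_phase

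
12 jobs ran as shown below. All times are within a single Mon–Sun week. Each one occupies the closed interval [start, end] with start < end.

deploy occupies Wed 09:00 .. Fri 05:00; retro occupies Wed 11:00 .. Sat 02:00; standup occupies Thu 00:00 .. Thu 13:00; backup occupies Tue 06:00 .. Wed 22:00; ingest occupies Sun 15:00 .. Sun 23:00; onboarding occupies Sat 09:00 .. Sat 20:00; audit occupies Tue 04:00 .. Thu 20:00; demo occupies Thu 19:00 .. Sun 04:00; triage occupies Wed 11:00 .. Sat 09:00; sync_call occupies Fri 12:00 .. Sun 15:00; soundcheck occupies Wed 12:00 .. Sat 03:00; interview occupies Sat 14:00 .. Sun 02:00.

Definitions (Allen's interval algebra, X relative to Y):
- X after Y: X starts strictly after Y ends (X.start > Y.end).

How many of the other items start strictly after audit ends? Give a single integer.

Target audit = [Tue 04:00, Thu 20:00].
backup [Tue 06:00, Wed 22:00] → during → no.
demo [Thu 19:00, Sun 04:00] → overlapped-by → no.
deploy [Wed 09:00, Fri 05:00] → overlapped-by → no.
ingest [Sun 15:00, Sun 23:00] → after → counts.
interview [Sat 14:00, Sun 02:00] → after → counts.
onboarding [Sat 09:00, Sat 20:00] → after → counts.
retro [Wed 11:00, Sat 02:00] → overlapped-by → no.
soundcheck [Wed 12:00, Sat 03:00] → overlapped-by → no.
standup [Thu 00:00, Thu 13:00] → during → no.
sync_call [Fri 12:00, Sun 15:00] → after → counts.
triage [Wed 11:00, Sat 09:00] → overlapped-by → no.
Total: 4.

4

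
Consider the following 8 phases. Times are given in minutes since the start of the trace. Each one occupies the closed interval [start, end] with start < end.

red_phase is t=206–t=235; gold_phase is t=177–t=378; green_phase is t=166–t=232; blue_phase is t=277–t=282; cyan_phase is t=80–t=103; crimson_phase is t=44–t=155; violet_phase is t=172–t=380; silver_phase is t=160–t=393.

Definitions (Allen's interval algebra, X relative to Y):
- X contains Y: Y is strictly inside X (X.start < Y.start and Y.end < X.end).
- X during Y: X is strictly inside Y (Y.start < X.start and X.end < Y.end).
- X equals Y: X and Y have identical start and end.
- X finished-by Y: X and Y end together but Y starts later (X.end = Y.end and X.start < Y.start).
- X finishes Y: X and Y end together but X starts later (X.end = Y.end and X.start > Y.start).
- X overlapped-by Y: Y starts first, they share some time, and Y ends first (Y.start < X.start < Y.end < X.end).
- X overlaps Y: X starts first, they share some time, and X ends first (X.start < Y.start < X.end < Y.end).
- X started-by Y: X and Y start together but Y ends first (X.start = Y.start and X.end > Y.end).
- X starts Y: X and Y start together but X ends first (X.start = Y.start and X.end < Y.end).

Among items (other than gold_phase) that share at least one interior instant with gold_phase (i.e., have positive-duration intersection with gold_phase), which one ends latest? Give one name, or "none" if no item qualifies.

silver_phase

Target gold_phase = [t=177, t=378].
blue_phase [t=277, t=282] → during → candidate.
crimson_phase [t=44, t=155] → before → excluded.
cyan_phase [t=80, t=103] → before → excluded.
green_phase [t=166, t=232] → overlaps → candidate.
red_phase [t=206, t=235] → during → candidate.
silver_phase [t=160, t=393] → contains → candidate.
violet_phase [t=172, t=380] → contains → candidate.
Among candidates, latest end is t=393 → silver_phase.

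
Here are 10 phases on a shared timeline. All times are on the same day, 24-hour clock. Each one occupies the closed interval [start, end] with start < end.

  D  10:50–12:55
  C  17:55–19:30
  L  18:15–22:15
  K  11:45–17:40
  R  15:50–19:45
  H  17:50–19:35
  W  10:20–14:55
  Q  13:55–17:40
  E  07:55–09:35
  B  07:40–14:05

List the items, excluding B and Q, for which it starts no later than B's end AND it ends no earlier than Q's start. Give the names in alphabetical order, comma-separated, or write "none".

Conditions: its start is no later than B's end (X.start <= 14:05) AND its end is no earlier than Q's start (X.end >= 13:55).
C: start 17:55 <= 14:05? ✗; end 19:30 >= 13:55? ✓ → no.
D: start 10:50 <= 14:05? ✓; end 12:55 >= 13:55? ✗ → no.
E: start 07:55 <= 14:05? ✓; end 09:35 >= 13:55? ✗ → no.
H: start 17:50 <= 14:05? ✗; end 19:35 >= 13:55? ✓ → no.
K: start 11:45 <= 14:05? ✓; end 17:40 >= 13:55? ✓ → yes.
L: start 18:15 <= 14:05? ✗; end 22:15 >= 13:55? ✓ → no.
R: start 15:50 <= 14:05? ✗; end 19:45 >= 13:55? ✓ → no.
W: start 10:20 <= 14:05? ✓; end 14:55 >= 13:55? ✓ → yes.
Result: K, W.

K, W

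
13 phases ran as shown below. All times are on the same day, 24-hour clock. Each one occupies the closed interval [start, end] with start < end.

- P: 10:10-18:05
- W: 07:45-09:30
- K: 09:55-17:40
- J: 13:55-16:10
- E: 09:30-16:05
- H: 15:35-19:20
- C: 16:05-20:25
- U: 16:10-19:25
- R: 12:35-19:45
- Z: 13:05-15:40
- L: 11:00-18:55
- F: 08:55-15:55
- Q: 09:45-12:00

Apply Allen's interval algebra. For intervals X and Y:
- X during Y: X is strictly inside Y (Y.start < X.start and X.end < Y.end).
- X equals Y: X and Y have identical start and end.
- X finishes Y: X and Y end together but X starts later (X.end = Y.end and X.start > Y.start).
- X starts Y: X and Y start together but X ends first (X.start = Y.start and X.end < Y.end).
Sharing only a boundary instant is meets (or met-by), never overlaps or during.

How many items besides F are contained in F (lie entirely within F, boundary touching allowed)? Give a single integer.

2

Target F = [08:55, 15:55].
C [16:05, 20:25] → after → no.
E [09:30, 16:05] → overlapped-by → no.
H [15:35, 19:20] → overlapped-by → no.
J [13:55, 16:10] → overlapped-by → no.
K [09:55, 17:40] → overlapped-by → no.
L [11:00, 18:55] → overlapped-by → no.
P [10:10, 18:05] → overlapped-by → no.
Q [09:45, 12:00] → during → counts.
R [12:35, 19:45] → overlapped-by → no.
U [16:10, 19:25] → after → no.
W [07:45, 09:30] → overlaps → no.
Z [13:05, 15:40] → during → counts.
Total: 2.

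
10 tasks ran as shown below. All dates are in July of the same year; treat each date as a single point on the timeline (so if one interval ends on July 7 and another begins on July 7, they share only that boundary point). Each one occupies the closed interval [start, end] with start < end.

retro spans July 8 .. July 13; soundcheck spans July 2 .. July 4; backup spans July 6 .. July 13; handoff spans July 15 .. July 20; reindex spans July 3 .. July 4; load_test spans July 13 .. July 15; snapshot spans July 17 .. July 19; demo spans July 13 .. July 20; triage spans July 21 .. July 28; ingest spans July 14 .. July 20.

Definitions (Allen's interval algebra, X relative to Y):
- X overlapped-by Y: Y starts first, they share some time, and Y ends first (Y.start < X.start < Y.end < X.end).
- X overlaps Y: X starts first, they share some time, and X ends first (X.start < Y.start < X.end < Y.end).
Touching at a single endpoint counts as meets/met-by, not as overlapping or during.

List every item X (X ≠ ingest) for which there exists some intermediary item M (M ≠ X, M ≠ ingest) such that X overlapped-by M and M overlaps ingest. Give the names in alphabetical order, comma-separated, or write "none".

Target ingest = [July 14, July 20].
Intermediaries M with M overlaps ingest: load_test.
Via load_test — items with X overlapped-by load_test: none.
Union: none.

none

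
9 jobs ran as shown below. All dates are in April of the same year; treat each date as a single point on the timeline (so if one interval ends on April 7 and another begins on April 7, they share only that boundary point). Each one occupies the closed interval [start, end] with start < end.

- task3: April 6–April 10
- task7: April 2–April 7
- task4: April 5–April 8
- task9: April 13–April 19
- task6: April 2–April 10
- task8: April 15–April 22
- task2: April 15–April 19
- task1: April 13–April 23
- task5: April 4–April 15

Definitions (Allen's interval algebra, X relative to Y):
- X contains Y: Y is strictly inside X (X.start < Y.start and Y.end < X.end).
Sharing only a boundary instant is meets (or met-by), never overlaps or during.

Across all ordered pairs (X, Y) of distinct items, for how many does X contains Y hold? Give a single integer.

5

Checking all 72 ordered pairs for relation 'contains'; matching pairs in alphabetical order:
(task1, task2): task1 contains task2 ✓
(task1, task8): task1 contains task8 ✓
(task5, task3): task5 contains task3 ✓
(task5, task4): task5 contains task4 ✓
(task6, task4): task6 contains task4 ✓
Count: 5.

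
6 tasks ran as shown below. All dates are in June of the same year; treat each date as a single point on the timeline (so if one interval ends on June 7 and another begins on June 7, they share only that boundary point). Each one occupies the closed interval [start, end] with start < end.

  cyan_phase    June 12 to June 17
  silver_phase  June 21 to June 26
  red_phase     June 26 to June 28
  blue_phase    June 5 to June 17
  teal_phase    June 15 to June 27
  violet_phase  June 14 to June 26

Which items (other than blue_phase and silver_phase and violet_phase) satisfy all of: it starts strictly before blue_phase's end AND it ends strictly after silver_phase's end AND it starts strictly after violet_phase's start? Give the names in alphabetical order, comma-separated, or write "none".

teal_phase

Conditions: its start is strictly before blue_phase's end (X.start < June 17) AND its end is strictly after silver_phase's end (X.end > June 26) AND its start is strictly after violet_phase's start (X.start > June 14).
cyan_phase: start June 12 < June 17? ✓; end June 17 > June 26? ✗; start June 12 > June 14? ✗ → no.
red_phase: start June 26 < June 17? ✗; end June 28 > June 26? ✓; start June 26 > June 14? ✓ → no.
teal_phase: start June 15 < June 17? ✓; end June 27 > June 26? ✓; start June 15 > June 14? ✓ → yes.
Result: teal_phase.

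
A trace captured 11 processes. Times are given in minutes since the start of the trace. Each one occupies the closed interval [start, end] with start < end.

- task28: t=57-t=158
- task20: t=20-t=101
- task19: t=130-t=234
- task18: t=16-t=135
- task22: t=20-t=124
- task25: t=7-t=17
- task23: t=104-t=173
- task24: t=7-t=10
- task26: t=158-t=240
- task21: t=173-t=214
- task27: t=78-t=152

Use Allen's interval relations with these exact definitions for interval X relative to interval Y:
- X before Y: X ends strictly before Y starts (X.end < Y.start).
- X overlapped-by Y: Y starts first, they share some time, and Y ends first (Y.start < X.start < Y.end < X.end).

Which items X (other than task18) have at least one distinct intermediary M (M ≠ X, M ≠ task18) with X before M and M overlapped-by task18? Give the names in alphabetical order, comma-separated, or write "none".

task20, task22, task24, task25

Target task18 = [t=16, t=135].
Intermediaries M with M overlapped-by task18: task19, task23, task27, task28.
Via task19 — items with X before task19: task20, task22, task24, task25.
Via task23 — items with X before task23: task20, task24, task25.
Via task27 — items with X before task27: task24, task25.
Via task28 — items with X before task28: task24, task25.
Union: task20, task22, task24, task25.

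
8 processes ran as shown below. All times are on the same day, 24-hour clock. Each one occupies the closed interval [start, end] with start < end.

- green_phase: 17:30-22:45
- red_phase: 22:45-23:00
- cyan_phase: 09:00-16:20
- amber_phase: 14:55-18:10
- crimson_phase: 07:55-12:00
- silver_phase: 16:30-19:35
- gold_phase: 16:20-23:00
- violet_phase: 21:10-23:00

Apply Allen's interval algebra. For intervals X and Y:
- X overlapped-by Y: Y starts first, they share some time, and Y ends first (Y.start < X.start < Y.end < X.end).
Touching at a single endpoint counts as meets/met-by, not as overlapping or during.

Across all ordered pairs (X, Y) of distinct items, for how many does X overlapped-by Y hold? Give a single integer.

7

Checking all 56 ordered pairs for relation 'overlapped-by'; matching pairs in alphabetical order:
(amber_phase, cyan_phase): amber_phase overlapped-by cyan_phase ✓
(cyan_phase, crimson_phase): cyan_phase overlapped-by crimson_phase ✓
(gold_phase, amber_phase): gold_phase overlapped-by amber_phase ✓
(green_phase, amber_phase): green_phase overlapped-by amber_phase ✓
(green_phase, silver_phase): green_phase overlapped-by silver_phase ✓
(silver_phase, amber_phase): silver_phase overlapped-by amber_phase ✓
(violet_phase, green_phase): violet_phase overlapped-by green_phase ✓
Count: 7.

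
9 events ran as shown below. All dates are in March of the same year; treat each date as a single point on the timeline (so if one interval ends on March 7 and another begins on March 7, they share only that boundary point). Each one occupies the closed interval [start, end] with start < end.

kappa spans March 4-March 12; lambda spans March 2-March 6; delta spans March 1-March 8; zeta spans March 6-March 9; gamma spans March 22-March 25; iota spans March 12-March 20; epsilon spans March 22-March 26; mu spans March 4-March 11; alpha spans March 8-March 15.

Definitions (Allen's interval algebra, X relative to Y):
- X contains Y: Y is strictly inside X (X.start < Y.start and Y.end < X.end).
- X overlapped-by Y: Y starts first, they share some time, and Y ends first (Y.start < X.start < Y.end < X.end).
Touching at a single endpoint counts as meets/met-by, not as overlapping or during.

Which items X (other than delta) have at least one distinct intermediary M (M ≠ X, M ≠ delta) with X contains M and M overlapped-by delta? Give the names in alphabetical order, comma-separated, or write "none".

Target delta = [March 1, March 8].
Intermediaries M with M overlapped-by delta: kappa, mu, zeta.
Via kappa — items with X contains kappa: none.
Via mu — items with X contains mu: none.
Via zeta — items with X contains zeta: kappa, mu.
Union: kappa, mu.

kappa, mu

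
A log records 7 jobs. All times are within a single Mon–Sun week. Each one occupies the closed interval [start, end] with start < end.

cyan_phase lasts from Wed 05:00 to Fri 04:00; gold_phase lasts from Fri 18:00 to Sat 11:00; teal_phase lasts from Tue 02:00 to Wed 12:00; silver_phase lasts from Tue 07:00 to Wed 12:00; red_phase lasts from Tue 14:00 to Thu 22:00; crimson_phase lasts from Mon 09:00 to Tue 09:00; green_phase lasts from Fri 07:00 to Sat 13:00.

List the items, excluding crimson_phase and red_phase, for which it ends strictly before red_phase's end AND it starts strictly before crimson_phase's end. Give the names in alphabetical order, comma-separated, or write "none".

Conditions: its end is strictly before red_phase's end (X.end < Thu 22:00) AND its start is strictly before crimson_phase's end (X.start < Tue 09:00).
cyan_phase: end Fri 04:00 < Thu 22:00? ✗; start Wed 05:00 < Tue 09:00? ✗ → no.
gold_phase: end Sat 11:00 < Thu 22:00? ✗; start Fri 18:00 < Tue 09:00? ✗ → no.
green_phase: end Sat 13:00 < Thu 22:00? ✗; start Fri 07:00 < Tue 09:00? ✗ → no.
silver_phase: end Wed 12:00 < Thu 22:00? ✓; start Tue 07:00 < Tue 09:00? ✓ → yes.
teal_phase: end Wed 12:00 < Thu 22:00? ✓; start Tue 02:00 < Tue 09:00? ✓ → yes.
Result: silver_phase, teal_phase.

silver_phase, teal_phase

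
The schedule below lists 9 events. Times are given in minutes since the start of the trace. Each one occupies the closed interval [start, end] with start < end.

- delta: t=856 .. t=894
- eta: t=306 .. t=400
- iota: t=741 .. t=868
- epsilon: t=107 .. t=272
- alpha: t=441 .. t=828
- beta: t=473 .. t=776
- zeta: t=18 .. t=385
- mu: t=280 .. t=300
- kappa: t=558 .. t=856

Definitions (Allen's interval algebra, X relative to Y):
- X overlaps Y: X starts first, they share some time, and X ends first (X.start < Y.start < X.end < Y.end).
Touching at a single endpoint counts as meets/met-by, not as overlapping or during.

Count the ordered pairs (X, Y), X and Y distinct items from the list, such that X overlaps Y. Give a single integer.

Checking all 72 ordered pairs for relation 'overlaps'; matching pairs in alphabetical order:
(alpha, iota): alpha overlaps iota ✓
(alpha, kappa): alpha overlaps kappa ✓
(beta, iota): beta overlaps iota ✓
(beta, kappa): beta overlaps kappa ✓
(iota, delta): iota overlaps delta ✓
(kappa, iota): kappa overlaps iota ✓
(zeta, eta): zeta overlaps eta ✓
Count: 7.

7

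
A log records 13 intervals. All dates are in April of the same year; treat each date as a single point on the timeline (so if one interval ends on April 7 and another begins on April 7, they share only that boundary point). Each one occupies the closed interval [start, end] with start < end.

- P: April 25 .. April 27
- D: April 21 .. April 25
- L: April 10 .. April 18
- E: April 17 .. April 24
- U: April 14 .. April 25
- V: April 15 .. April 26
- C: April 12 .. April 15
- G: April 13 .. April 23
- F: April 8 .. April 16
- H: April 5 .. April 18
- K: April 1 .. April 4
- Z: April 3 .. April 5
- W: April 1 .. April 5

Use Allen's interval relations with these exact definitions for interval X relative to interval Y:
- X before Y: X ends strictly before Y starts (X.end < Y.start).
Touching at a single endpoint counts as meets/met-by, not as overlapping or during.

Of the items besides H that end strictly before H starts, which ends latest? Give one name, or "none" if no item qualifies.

K

Target H = [April 5, April 18].
C [April 12, April 15] → during → excluded.
D [April 21, April 25] → after → excluded.
E [April 17, April 24] → overlapped-by → excluded.
F [April 8, April 16] → during → excluded.
G [April 13, April 23] → overlapped-by → excluded.
K [April 1, April 4] → before → candidate.
L [April 10, April 18] → finishes → excluded.
P [April 25, April 27] → after → excluded.
U [April 14, April 25] → overlapped-by → excluded.
V [April 15, April 26] → overlapped-by → excluded.
W [April 1, April 5] → meets → excluded.
Z [April 3, April 5] → meets → excluded.
Among candidates, latest end is April 4 → K.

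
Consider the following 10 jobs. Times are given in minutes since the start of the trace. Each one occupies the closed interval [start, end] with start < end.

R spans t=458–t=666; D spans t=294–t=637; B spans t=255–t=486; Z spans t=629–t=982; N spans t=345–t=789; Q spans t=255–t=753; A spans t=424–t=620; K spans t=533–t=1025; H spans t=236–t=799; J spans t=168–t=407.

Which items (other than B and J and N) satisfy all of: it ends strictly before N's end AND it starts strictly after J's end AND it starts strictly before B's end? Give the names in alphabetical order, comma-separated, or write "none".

A, R

Conditions: its end is strictly before N's end (X.end < t=789) AND its start is strictly after J's end (X.start > t=407) AND its start is strictly before B's end (X.start < t=486).
A: end t=620 < t=789? ✓; start t=424 > t=407? ✓; start t=424 < t=486? ✓ → yes.
D: end t=637 < t=789? ✓; start t=294 > t=407? ✗; start t=294 < t=486? ✓ → no.
H: end t=799 < t=789? ✗; start t=236 > t=407? ✗; start t=236 < t=486? ✓ → no.
K: end t=1025 < t=789? ✗; start t=533 > t=407? ✓; start t=533 < t=486? ✗ → no.
Q: end t=753 < t=789? ✓; start t=255 > t=407? ✗; start t=255 < t=486? ✓ → no.
R: end t=666 < t=789? ✓; start t=458 > t=407? ✓; start t=458 < t=486? ✓ → yes.
Z: end t=982 < t=789? ✗; start t=629 > t=407? ✓; start t=629 < t=486? ✗ → no.
Result: A, R.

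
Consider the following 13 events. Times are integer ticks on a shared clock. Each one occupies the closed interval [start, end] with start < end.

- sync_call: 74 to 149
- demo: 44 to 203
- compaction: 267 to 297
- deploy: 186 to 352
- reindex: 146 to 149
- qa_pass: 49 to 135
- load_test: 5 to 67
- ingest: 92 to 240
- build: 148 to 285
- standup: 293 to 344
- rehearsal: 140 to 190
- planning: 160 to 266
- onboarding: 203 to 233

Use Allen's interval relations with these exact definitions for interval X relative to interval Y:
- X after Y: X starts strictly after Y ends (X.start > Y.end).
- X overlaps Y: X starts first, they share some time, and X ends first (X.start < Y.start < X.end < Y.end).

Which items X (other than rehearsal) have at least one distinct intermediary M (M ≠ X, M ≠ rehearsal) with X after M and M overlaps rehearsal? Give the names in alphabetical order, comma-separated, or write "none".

Target rehearsal = [140, 190].
Intermediaries M with M overlaps rehearsal: sync_call.
Via sync_call — items with X after sync_call: compaction, deploy, onboarding, planning, standup.
Union: compaction, deploy, onboarding, planning, standup.

compaction, deploy, onboarding, planning, standup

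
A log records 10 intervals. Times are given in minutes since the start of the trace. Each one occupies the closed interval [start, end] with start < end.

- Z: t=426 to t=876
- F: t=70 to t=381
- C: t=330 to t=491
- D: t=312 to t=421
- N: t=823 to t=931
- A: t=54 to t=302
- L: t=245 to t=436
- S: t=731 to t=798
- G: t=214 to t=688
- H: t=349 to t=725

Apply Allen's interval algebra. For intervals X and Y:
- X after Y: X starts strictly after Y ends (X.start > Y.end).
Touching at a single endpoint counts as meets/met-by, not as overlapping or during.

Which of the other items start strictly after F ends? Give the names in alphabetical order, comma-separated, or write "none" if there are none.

N, S, Z

Target F = [t=70, t=381].
A [t=54, t=302] → overlaps → no.
C [t=330, t=491] → overlapped-by → no.
D [t=312, t=421] → overlapped-by → no.
G [t=214, t=688] → overlapped-by → no.
H [t=349, t=725] → overlapped-by → no.
L [t=245, t=436] → overlapped-by → no.
N [t=823, t=931] → after → yes.
S [t=731, t=798] → after → yes.
Z [t=426, t=876] → after → yes.
Result: N, S, Z.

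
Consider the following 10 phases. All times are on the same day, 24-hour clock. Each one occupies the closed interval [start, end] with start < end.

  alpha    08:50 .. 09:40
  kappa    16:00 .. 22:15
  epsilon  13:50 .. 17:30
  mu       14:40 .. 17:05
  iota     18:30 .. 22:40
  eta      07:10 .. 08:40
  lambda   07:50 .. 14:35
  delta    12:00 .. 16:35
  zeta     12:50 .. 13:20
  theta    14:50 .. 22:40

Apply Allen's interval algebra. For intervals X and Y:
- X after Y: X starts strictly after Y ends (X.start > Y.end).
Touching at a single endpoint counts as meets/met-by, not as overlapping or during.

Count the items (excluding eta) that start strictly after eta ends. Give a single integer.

8

Target eta = [07:10, 08:40].
alpha [08:50, 09:40] → after → counts.
delta [12:00, 16:35] → after → counts.
epsilon [13:50, 17:30] → after → counts.
iota [18:30, 22:40] → after → counts.
kappa [16:00, 22:15] → after → counts.
lambda [07:50, 14:35] → overlapped-by → no.
mu [14:40, 17:05] → after → counts.
theta [14:50, 22:40] → after → counts.
zeta [12:50, 13:20] → after → counts.
Total: 8.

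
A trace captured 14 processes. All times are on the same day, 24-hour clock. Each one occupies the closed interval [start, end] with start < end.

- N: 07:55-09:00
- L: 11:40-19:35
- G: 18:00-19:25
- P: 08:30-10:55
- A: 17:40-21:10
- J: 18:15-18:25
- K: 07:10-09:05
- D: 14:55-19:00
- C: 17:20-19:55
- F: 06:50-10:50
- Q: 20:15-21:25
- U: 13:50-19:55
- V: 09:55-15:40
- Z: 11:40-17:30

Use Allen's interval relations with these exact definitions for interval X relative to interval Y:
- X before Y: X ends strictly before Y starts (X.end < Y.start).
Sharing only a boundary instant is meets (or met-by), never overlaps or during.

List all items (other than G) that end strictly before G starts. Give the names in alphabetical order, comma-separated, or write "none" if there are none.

F, K, N, P, V, Z

Target G = [18:00, 19:25].
A [17:40, 21:10] → contains → no.
C [17:20, 19:55] → contains → no.
D [14:55, 19:00] → overlaps → no.
F [06:50, 10:50] → before → yes.
J [18:15, 18:25] → during → no.
K [07:10, 09:05] → before → yes.
L [11:40, 19:35] → contains → no.
N [07:55, 09:00] → before → yes.
P [08:30, 10:55] → before → yes.
Q [20:15, 21:25] → after → no.
U [13:50, 19:55] → contains → no.
V [09:55, 15:40] → before → yes.
Z [11:40, 17:30] → before → yes.
Result: F, K, N, P, V, Z.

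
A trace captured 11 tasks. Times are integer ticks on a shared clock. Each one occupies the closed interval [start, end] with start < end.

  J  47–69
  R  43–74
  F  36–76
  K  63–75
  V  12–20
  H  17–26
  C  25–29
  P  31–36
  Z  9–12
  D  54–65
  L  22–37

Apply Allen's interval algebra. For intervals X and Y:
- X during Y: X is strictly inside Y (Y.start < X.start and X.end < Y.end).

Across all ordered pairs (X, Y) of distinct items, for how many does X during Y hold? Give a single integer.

Checking all 110 ordered pairs for relation 'during'; matching pairs in alphabetical order:
(C, L): C during L ✓
(D, F): D during F ✓
(D, J): D during J ✓
(D, R): D during R ✓
(J, F): J during F ✓
(J, R): J during R ✓
(K, F): K during F ✓
(P, L): P during L ✓
(R, F): R during F ✓
Count: 9.

9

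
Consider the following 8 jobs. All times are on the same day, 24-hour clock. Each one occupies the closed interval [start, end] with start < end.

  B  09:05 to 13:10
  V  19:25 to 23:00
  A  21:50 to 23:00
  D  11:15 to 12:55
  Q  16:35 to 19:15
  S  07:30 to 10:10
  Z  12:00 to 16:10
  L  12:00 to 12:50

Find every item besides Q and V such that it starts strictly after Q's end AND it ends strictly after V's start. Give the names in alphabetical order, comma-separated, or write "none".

A

Conditions: its start is strictly after Q's end (X.start > 19:15) AND its end is strictly after V's start (X.end > 19:25).
A: start 21:50 > 19:15? ✓; end 23:00 > 19:25? ✓ → yes.
B: start 09:05 > 19:15? ✗; end 13:10 > 19:25? ✗ → no.
D: start 11:15 > 19:15? ✗; end 12:55 > 19:25? ✗ → no.
L: start 12:00 > 19:15? ✗; end 12:50 > 19:25? ✗ → no.
S: start 07:30 > 19:15? ✗; end 10:10 > 19:25? ✗ → no.
Z: start 12:00 > 19:15? ✗; end 16:10 > 19:25? ✗ → no.
Result: A.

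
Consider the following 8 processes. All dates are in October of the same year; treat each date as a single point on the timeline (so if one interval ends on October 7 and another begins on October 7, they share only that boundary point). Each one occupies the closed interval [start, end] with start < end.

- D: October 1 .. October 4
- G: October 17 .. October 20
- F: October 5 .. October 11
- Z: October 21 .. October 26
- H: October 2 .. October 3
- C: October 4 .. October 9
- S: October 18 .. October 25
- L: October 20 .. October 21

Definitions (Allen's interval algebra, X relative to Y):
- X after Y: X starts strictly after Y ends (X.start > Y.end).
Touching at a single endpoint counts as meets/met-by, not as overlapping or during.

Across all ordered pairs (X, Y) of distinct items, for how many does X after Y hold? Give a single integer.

Checking all 56 ordered pairs for relation 'after'; matching pairs in alphabetical order:
(C, H): C after H ✓
(F, D): F after D ✓
(F, H): F after H ✓
(G, C): G after C ✓
(G, D): G after D ✓
(G, F): G after F ✓
(G, H): G after H ✓
(L, C): L after C ✓
(L, D): L after D ✓
(L, F): L after F ✓
(L, H): L after H ✓
(S, C): S after C ✓
(S, D): S after D ✓
(S, F): S after F ✓
(S, H): S after H ✓
(Z, C): Z after C ✓
(Z, D): Z after D ✓
(Z, F): Z after F ✓
(Z, G): Z after G ✓
(Z, H): Z after H ✓
Count: 20.

20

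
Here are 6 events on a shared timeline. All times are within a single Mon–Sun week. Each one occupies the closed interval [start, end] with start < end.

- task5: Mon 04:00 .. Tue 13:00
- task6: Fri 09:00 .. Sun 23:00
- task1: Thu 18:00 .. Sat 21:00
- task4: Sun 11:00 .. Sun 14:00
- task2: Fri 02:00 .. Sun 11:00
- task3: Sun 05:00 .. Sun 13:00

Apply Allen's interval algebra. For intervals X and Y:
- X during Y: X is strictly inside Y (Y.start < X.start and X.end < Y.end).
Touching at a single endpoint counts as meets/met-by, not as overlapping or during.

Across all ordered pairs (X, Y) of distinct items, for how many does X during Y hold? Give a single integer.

2

Checking all 30 ordered pairs for relation 'during'; matching pairs in alphabetical order:
(task3, task6): task3 during task6 ✓
(task4, task6): task4 during task6 ✓
Count: 2.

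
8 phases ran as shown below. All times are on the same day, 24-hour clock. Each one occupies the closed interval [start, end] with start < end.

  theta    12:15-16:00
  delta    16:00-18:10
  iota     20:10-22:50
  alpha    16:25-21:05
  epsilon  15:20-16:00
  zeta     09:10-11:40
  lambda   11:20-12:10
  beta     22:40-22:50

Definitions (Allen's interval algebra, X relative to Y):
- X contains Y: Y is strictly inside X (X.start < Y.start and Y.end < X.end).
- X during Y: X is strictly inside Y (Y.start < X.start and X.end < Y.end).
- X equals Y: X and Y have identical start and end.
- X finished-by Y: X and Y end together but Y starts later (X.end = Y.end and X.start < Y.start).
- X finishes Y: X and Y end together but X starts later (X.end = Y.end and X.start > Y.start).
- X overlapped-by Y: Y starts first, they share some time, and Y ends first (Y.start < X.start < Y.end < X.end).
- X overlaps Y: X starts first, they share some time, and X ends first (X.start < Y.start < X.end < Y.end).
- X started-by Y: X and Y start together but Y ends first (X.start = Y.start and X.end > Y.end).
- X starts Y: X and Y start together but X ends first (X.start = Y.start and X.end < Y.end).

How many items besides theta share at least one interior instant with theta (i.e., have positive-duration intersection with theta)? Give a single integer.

1

Target theta = [12:15, 16:00].
alpha [16:25, 21:05] → after → no.
beta [22:40, 22:50] → after → no.
delta [16:00, 18:10] → met-by → no.
epsilon [15:20, 16:00] → finishes → counts.
iota [20:10, 22:50] → after → no.
lambda [11:20, 12:10] → before → no.
zeta [09:10, 11:40] → before → no.
Total: 1.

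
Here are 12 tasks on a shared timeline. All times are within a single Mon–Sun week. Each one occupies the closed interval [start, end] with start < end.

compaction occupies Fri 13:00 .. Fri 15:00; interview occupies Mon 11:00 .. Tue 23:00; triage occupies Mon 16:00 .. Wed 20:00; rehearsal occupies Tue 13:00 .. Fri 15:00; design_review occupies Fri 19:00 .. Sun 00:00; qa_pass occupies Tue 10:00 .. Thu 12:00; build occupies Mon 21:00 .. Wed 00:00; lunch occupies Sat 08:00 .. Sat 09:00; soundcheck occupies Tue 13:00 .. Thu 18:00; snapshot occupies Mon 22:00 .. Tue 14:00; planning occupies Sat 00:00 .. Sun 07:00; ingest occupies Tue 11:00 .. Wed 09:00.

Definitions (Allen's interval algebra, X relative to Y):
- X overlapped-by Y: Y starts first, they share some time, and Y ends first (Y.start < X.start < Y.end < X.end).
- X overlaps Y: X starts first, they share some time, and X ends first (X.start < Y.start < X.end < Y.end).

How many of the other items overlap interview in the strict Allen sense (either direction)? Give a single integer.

Target interview = [Mon 11:00, Tue 23:00].
build [Mon 21:00, Wed 00:00] → overlapped-by → counts.
compaction [Fri 13:00, Fri 15:00] → after → no.
design_review [Fri 19:00, Sun 00:00] → after → no.
ingest [Tue 11:00, Wed 09:00] → overlapped-by → counts.
lunch [Sat 08:00, Sat 09:00] → after → no.
planning [Sat 00:00, Sun 07:00] → after → no.
qa_pass [Tue 10:00, Thu 12:00] → overlapped-by → counts.
rehearsal [Tue 13:00, Fri 15:00] → overlapped-by → counts.
snapshot [Mon 22:00, Tue 14:00] → during → no.
soundcheck [Tue 13:00, Thu 18:00] → overlapped-by → counts.
triage [Mon 16:00, Wed 20:00] → overlapped-by → counts.
Total: 6.

6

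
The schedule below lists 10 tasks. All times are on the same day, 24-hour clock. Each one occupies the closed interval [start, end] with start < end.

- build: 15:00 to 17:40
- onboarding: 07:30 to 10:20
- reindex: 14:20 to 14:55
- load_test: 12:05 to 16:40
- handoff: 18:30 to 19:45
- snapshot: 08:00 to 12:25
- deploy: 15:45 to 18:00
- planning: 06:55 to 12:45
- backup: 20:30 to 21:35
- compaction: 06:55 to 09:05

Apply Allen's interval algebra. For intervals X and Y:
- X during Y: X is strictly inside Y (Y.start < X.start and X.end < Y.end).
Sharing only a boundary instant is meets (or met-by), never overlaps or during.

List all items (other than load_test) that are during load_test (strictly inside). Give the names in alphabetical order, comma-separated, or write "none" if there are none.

Target load_test = [12:05, 16:40].
backup [20:30, 21:35] → after → no.
build [15:00, 17:40] → overlapped-by → no.
compaction [06:55, 09:05] → before → no.
deploy [15:45, 18:00] → overlapped-by → no.
handoff [18:30, 19:45] → after → no.
onboarding [07:30, 10:20] → before → no.
planning [06:55, 12:45] → overlaps → no.
reindex [14:20, 14:55] → during → yes.
snapshot [08:00, 12:25] → overlaps → no.
Result: reindex.

reindex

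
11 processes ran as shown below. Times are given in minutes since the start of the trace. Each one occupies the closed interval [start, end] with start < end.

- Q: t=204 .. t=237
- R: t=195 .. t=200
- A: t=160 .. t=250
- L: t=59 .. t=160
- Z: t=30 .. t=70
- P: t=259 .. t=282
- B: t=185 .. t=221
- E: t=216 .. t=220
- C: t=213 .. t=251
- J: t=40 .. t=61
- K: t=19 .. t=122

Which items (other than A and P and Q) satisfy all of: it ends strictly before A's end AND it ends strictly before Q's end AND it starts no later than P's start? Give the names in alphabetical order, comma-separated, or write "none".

Conditions: its end is strictly before A's end (X.end < t=250) AND its end is strictly before Q's end (X.end < t=237) AND its start is no later than P's start (X.start <= t=259).
B: end t=221 < t=250? ✓; end t=221 < t=237? ✓; start t=185 <= t=259? ✓ → yes.
C: end t=251 < t=250? ✗; end t=251 < t=237? ✗; start t=213 <= t=259? ✓ → no.
E: end t=220 < t=250? ✓; end t=220 < t=237? ✓; start t=216 <= t=259? ✓ → yes.
J: end t=61 < t=250? ✓; end t=61 < t=237? ✓; start t=40 <= t=259? ✓ → yes.
K: end t=122 < t=250? ✓; end t=122 < t=237? ✓; start t=19 <= t=259? ✓ → yes.
L: end t=160 < t=250? ✓; end t=160 < t=237? ✓; start t=59 <= t=259? ✓ → yes.
R: end t=200 < t=250? ✓; end t=200 < t=237? ✓; start t=195 <= t=259? ✓ → yes.
Z: end t=70 < t=250? ✓; end t=70 < t=237? ✓; start t=30 <= t=259? ✓ → yes.
Result: B, E, J, K, L, R, Z.

B, E, J, K, L, R, Z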